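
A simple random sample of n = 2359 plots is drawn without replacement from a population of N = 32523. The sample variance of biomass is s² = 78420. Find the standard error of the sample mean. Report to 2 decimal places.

Under SRS without replacement, Var(ȳ) = (1 − f)·s²/n with f = n/N = 2359/32523 = 0.07253328.
Var(ȳ) = (1 − 0.07253328)·78420/2359 = 0.92746672·33.2429 = 30.831683.
SE(ȳ) = √(30.831683) = 5.55.

5.55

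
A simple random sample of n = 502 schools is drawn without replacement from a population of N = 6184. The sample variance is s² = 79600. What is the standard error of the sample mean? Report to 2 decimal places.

Under SRS without replacement, Var(ȳ) = (1 − f)·s²/n with f = n/N = 502/6184 = 0.08117723.
Var(ȳ) = (1 − 0.08117723)·79600/502 = 0.91882277·158.56574 = 145.69381.
SE(ȳ) = √(145.69381) = 12.07.

12.07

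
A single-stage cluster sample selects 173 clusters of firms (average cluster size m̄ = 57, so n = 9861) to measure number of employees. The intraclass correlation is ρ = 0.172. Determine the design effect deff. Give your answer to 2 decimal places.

deff = 1 + (57 − 1)·0.172 = 1 + 9.632 = 10.632.

10.63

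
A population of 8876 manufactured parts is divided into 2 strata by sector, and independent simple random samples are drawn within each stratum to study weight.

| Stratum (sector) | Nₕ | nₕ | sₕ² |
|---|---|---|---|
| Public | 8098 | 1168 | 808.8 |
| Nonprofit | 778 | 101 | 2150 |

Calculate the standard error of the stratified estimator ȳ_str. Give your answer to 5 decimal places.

0.79723

Var(ȳ_str) = Σₕ Wₕ²(1 − fₕ)sₕ²/nₕ with Wₕ = Nₕ/N, N = 8876.
Public: Wₕ = 0.91234790; term = 0.91234790²·(1 − 0.14423314)·808.8/1168 = 0.49325866.
Nonprofit: Wₕ = 0.08765210; term = 0.08765210²·(1 − 0.12982005)·2150/101 = 0.14231503.
Sum = 0.63557369.
SE = √(0.63557369) = 0.79723.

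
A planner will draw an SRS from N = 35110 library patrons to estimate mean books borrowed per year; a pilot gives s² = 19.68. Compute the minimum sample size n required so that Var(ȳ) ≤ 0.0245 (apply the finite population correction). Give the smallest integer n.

786

Without fpc, n₀ = s²/D = 19.68/0.0245 = 803.2653.
With fpc, (1 − n/N)·s²/n ≤ D requires n ≥ n₀/(1 + n₀/N) = 803.2653/(1 + 803.2653/35110) = 785.2988.
Rounding up, n = 786.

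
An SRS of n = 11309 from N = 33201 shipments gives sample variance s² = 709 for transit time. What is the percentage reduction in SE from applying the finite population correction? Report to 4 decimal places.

18.7979

f = n/N = 11309/33201 = 0.34062227.
SE_no-fpc = √(s²/n) = 0.25038656; SE_fpc = √((1−f)s²/n) = 0.20331909.
Ratio = √(1−f) = 0.81202077. Reduction = 100·(1 − 0.81202077) = 18.7979%.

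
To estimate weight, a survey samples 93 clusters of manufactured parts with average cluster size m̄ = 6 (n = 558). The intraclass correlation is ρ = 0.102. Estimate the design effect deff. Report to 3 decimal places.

1.510

deff = 1 + (6 − 1)·0.102 = 1 + 0.51 = 1.51.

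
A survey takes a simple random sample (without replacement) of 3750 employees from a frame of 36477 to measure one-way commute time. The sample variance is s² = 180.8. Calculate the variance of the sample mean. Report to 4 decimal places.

Under SRS without replacement, Var(ȳ) = (1 − f)·s²/n with f = n/N = 3750/36477 = 0.10280451.
Var(ȳ) = (1 − 0.10280451)·180.8/3750 = 0.89719549·0.048213333 = 0.043256785.

0.0433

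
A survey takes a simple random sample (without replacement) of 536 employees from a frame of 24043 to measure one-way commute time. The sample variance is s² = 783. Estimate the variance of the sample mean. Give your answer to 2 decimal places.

1.43

Under SRS without replacement, Var(ȳ) = (1 − f)·s²/n with f = n/N = 536/24043 = 0.02229339.
Var(ȳ) = (1 − 0.02229339)·783/536 = 0.97770661·1.4608209 = 1.4282542.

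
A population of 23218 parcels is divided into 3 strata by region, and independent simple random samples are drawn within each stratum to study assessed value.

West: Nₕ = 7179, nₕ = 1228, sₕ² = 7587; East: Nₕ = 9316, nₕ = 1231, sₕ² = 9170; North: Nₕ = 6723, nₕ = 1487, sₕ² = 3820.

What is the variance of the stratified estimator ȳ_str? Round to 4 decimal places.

1.6982

Var(ȳ_str) = Σₕ Wₕ²(1 − fₕ)sₕ²/nₕ with Wₕ = Nₕ/N, N = 23218.
West: Wₕ = 0.30919976; term = 0.30919976²·(1 − 0.17105446)·7587/1228 = 0.48963901.
East: Wₕ = 0.40124042; term = 0.40124042²·(1 − 0.13213826)·9170/1231 = 1.0408093.
North: Wₕ = 0.28955982; term = 0.28955982²·(1 − 0.22118102)·3820/1487 = 0.16775116.
Sum = 1.6981995.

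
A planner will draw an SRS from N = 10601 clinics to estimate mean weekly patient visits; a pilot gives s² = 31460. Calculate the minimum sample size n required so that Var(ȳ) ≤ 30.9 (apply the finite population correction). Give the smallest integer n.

929

Without fpc, n₀ = s²/D = 31460/30.9 = 1018.1230.
With fpc, (1 − n/N)·s²/n ≤ D requires n ≥ n₀/(1 + n₀/N) = 1018.1230/(1 + 1018.1230/10601) = 928.9102.
Rounding up, n = 929.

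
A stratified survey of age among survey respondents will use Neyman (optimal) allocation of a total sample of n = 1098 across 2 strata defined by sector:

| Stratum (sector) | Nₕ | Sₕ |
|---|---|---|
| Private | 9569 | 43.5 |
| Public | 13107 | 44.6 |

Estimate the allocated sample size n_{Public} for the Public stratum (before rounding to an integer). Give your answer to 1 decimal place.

Neyman allocation: nₕ = n·NₕSₕ / Σⱼ NⱼSⱼ.
Σ NⱼSⱼ = 9569·43.5 + 13107·44.6 = 1.0008237 × 10^6.
n_{Public} = 1098·13107·44.6 / (1.0008237 × 10^6) = 641.3.

641.3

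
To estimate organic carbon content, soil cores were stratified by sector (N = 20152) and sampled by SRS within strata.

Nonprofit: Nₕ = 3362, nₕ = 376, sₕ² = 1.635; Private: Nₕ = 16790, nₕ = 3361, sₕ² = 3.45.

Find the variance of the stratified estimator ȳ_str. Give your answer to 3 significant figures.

6.77 × 10^-4

Var(ȳ_str) = Σₕ Wₕ²(1 − fₕ)sₕ²/nₕ with Wₕ = Nₕ/N, N = 20152.
Nonprofit: Wₕ = 0.16683208; term = 0.16683208²·(1 − 0.11183819)·1.635/376 = 1.0749323 × 10^-4.
Private: Wₕ = 0.83316792; term = 0.83316792²·(1 − 0.20017868)·3.45/3361 = 5.6991311 × 10^-4.
Sum = 6.7740634 × 10^-4.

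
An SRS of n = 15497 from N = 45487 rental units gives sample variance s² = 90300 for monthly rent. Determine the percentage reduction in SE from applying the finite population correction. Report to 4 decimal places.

f = n/N = 15497/45487 = 0.34069075.
SE_no-fpc = √(s²/n) = 2.4139044; SE_fpc = √((1−f)s²/n) = 1.9600387.
Ratio = √(1−f) = 0.81197860. Reduction = 100·(1 − 0.81197860) = 18.8021%.

18.8021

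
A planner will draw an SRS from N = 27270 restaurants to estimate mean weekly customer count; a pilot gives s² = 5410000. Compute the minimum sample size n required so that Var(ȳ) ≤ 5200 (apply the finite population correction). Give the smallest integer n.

1003

Without fpc, n₀ = s²/D = 5410000/5200 = 1040.3846.
With fpc, (1 − n/N)·s²/n ≤ D requires n ≥ n₀/(1 + n₀/N) = 1040.3846/(1 + 1040.3846/27270) = 1002.1513.
Rounding up, n = 1003.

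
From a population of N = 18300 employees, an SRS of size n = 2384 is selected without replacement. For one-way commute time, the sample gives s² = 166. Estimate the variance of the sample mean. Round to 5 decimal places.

Under SRS without replacement, Var(ȳ) = (1 − f)·s²/n with f = n/N = 2384/18300 = 0.13027322.
Var(ȳ) = (1 − 0.13027322)·166/2384 = 0.86972678·0.069630872 = 0.060559834.

0.06056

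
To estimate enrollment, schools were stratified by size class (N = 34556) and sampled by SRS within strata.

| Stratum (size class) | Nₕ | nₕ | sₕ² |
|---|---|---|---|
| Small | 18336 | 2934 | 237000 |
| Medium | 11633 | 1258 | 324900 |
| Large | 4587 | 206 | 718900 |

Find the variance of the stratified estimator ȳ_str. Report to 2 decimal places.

103.94

Var(ȳ_str) = Σₕ Wₕ²(1 − fₕ)sₕ²/nₕ with Wₕ = Nₕ/N, N = 34556.
Small: Wₕ = 0.53061697; term = 0.53061697²·(1 − 0.16001309)·237000/2934 = 19.103944.
Medium: Wₕ = 0.33664197; term = 0.33664197²·(1 − 0.10814063)·324900/1258 = 26.103694.
Large: Wₕ = 0.13274106; term = 0.13274106²·(1 − 0.04490953)·718900/206 = 58.729503.
Sum = 103.93714.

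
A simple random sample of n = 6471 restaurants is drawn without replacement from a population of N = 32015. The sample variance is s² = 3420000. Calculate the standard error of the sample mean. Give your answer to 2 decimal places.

20.54

Under SRS without replacement, Var(ȳ) = (1 − f)·s²/n with f = n/N = 6471/32015 = 0.20212400.
Var(ȳ) = (1 − 0.20212400)·3420000/6471 = 0.79787600·528.51182 = 421.6869.
SE(ȳ) = √(421.6869) = 20.54.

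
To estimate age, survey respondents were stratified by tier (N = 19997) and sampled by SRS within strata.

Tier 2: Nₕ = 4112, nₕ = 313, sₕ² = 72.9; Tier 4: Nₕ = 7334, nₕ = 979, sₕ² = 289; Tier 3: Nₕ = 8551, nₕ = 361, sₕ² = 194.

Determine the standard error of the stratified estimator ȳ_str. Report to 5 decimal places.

Var(ȳ_str) = Σₕ Wₕ²(1 − fₕ)sₕ²/nₕ with Wₕ = Nₕ/N, N = 19997.
Tier 2: Wₕ = 0.20563084; term = 0.20563084²·(1 − 0.07611868)·72.9/313 = 0.0090986277.
Tier 4: Wₕ = 0.36675501; term = 0.36675501²·(1 − 0.13348786)·289/979 = 0.034406613.
Tier 3: Wₕ = 0.42761414; term = 0.42761414²·(1 − 0.04221728)·194/361 = 0.094116473.
Sum = 0.13762171.
SE = √(0.13762171) = 0.37097.

0.37097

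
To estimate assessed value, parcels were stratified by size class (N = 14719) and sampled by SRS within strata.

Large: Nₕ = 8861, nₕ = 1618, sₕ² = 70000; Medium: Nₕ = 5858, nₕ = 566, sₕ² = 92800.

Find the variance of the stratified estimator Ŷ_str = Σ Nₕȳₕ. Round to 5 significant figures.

7.8594 × 10^9

Var(Ŷ_str) = Σₕ Nₕ²(1 − fₕ)sₕ²/nₕ.
Large: 8861²·(1 − 1618/8861)·70000/1618 = 2.7766475 × 10^9.
Medium: 5858²·(1 − 566/5858)·92800/566 = 5.0827734 × 10^9.
Sum = 7.8594209 × 10^9.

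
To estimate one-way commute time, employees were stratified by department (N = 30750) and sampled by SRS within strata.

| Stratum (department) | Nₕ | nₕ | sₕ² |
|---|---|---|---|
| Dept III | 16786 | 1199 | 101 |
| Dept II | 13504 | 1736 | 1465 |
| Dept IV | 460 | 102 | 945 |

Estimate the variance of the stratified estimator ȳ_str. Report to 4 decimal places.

0.1668

Var(ȳ_str) = Σₕ Wₕ²(1 − fₕ)sₕ²/nₕ with Wₕ = Nₕ/N, N = 30750.
Dept III: Wₕ = 0.54588618; term = 0.54588618²·(1 − 0.07142857)·101/1199 = 0.023308896.
Dept II: Wₕ = 0.43915447; term = 0.43915447²·(1 − 0.12855450)·1465/1736 = 0.14182825.
Dept IV: Wₕ = 0.01495935; term = 0.01495935²·(1 − 0.22173913)·945/102 = 0.0016135494.
Sum = 0.1667507.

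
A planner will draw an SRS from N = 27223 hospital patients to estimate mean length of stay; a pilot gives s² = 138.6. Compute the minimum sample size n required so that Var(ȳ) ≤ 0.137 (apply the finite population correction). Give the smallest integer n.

976

Without fpc, n₀ = s²/D = 138.6/0.137 = 1011.6788.
With fpc, (1 − n/N)·s²/n ≤ D requires n ≥ n₀/(1 + n₀/N) = 1011.6788/(1 + 1011.6788/27223) = 975.4293.
Rounding up, n = 976.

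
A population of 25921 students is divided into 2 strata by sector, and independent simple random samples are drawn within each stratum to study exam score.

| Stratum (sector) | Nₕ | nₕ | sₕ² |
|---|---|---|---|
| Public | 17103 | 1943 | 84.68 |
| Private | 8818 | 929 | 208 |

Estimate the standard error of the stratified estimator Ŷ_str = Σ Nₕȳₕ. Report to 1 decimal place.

5184.2

Var(Ŷ_str) = Σₕ Nₕ²(1 − fₕ)sₕ²/nₕ.
Public: 17103²·(1 − 1943/17103)·84.68/1943 = 1.1300029 × 10^7.
Private: 8818²·(1 − 929/8818)·208/929 = 1.5575417 × 10^7.
Sum = 2.6875446 × 10^7.
SE = √(2.6875446 × 10^7) = 5184.2.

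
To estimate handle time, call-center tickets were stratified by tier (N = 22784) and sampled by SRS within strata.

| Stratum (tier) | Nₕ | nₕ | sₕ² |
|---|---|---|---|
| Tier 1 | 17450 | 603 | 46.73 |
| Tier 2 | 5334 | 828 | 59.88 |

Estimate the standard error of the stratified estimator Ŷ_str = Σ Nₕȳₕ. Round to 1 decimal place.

Var(Ŷ_str) = Σₕ Nₕ²(1 − fₕ)sₕ²/nₕ.
Tier 1: 17450²·(1 − 603/17450)·46.73/603 = 2.2782243 × 10^7.
Tier 2: 5334²·(1 − 828/5334)·59.88/828 = 1.7381836 × 10^6.
Sum = 2.4520427 × 10^7.
SE = √(2.4520427 × 10^7) = 4951.8.

4951.8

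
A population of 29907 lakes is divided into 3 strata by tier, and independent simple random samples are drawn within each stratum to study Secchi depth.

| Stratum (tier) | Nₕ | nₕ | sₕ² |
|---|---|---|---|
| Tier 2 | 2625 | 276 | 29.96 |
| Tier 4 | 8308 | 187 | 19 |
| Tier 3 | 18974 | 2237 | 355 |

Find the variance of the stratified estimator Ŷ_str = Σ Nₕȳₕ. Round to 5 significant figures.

Var(Ŷ_str) = Σₕ Nₕ²(1 − fₕ)sₕ²/nₕ.
Tier 2: 2625²·(1 − 276/2625)·29.96/276 = 669337.34.
Tier 4: 8308²·(1 − 187/8308)·19/187 = 6.8551663 × 10^6.
Tier 3: 18974²·(1 − 2237/18974)·355/2237 = 5.0396327 × 10^7.
Sum = 5.7920831 × 10^7.

5.7921 × 10^7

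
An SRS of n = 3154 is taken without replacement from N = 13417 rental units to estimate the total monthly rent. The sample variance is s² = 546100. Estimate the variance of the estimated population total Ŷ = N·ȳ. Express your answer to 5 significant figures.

2.3842 × 10^10

Var(Ŷ) = N²·Var(ȳ) = N²·(1 − n/N)·s²/n.
f = 3154/13417 = 0.23507490; Var(ȳ) = 0.76492510·546100/3154 = 132.44312.
Var(Ŷ) = 13417² · 132.44312 = 2.3841866 × 10^10.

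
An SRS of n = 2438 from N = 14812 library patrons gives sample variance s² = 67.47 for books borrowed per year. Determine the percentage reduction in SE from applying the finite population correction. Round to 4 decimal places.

8.5996

f = n/N = 2438/14812 = 0.16459627.
SE_no-fpc = √(s²/n) = 0.16635601; SE_fpc = √((1−f)s²/n) = 0.1520501.
Ratio = √(1−f) = 0.91400423. Reduction = 100·(1 − 0.91400423) = 8.5996%.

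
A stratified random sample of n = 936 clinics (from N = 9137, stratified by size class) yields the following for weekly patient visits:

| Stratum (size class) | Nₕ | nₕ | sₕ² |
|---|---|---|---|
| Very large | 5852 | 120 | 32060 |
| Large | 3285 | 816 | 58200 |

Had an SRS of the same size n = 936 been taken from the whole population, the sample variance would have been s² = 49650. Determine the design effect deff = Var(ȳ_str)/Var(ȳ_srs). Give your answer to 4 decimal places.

Var(ȳ_str) = Σ Wₕ²(1−fₕ)sₕ²/nₕ with Wₕ = Nₕ/9137:
  Very large: (5852/9137)²·(1−120/5852)·32060/120 = 107.34591
  Large: (3285/9137)²·(1−816/3285)·58200/816 = 6.9291831
  → Var(ȳ_str) = 114.27509.
Var(ȳ_srs) = (1 − 936/9137)·49650/936 = 47.610922.
deff = 114.27509 / 47.610922 = 2.4002.

2.4002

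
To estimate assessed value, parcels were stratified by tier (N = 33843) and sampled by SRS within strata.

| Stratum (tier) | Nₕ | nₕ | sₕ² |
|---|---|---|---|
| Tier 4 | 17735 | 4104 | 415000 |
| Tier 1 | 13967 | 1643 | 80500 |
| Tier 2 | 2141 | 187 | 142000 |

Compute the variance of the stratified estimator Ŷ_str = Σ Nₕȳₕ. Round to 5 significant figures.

3.6056 × 10^10

Var(Ŷ_str) = Σₕ Nₕ²(1 − fₕ)sₕ²/nₕ.
Tier 4: 17735²·(1 − 4104/17735)·415000/4104 = 2.4445541 × 10^10.
Tier 1: 13967²·(1 − 1643/13967)·80500/1643 = 8.4336027 × 10^9.
Tier 2: 2141²·(1 − 187/2141)·142000/187 = 3.176786 × 10^9.
Sum = 3.605593 × 10^10.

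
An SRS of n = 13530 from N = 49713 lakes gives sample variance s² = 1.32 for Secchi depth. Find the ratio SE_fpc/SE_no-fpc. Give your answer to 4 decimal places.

0.8531

f = n/N = 13530/49713 = 0.27216221.
SE_no-fpc = √(s²/n) = 0.009877296; SE_fpc = √((1−f)s²/n) = 0.008426658.
Ratio = √(1−f) = 0.85313410.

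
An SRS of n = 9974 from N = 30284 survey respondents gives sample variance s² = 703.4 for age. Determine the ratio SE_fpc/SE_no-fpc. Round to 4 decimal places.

f = n/N = 9974/30284 = 0.32934883.
SE_no-fpc = √(s²/n) = 0.26556235; SE_fpc = √((1−f)s²/n) = 0.21747776.
Ratio = √(1−f) = 0.81893295.

0.8189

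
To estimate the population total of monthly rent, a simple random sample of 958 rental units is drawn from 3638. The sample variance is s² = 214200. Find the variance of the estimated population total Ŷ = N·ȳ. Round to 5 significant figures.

Var(Ŷ) = N²·Var(ȳ) = N²·(1 − n/N)·s²/n.
f = 958/3638 = 0.26333150; Var(ȳ) = 0.73666850·214200/958 = 164.71231.
Var(Ŷ) = 3638² · 164.71231 = 2.1799747 × 10^9.

2.1800 × 10^9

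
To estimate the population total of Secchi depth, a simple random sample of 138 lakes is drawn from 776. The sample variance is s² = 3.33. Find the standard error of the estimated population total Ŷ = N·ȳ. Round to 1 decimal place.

Var(Ŷ) = N²·Var(ȳ) = N²·(1 − n/N)·s²/n.
f = 138/776 = 0.17783505; Var(ȳ) = 0.82216495·3.33/138 = 0.019839198.
Var(Ŷ) = 776² · 0.019839198 = 11946.689.
SE(Ŷ) = √(11946.689) = 109.3.

109.3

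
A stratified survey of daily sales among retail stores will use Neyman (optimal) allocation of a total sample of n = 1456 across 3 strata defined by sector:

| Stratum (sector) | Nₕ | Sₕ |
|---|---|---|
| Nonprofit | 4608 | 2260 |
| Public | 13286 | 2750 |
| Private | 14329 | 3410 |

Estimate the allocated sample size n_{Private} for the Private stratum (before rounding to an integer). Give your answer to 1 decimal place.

Neyman allocation: nₕ = n·NₕSₕ / Σⱼ NⱼSⱼ.
Σ NⱼSⱼ = 4608·2260 + 13286·2750 + 14329·3410 = 9.581247 × 10^7.
n_{Private} = 1456·14329·3410 / (9.581247 × 10^7) = 742.5.

742.5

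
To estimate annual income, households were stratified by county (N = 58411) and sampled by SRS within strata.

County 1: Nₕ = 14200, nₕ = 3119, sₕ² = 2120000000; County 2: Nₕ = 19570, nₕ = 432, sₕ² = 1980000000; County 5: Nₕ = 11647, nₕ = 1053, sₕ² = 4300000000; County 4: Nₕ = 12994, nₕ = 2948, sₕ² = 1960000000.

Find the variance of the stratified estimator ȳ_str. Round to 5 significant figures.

Var(ȳ_str) = Σₕ Wₕ²(1 − fₕ)sₕ²/nₕ with Wₕ = Nₕ/N, N = 58411.
County 1: Wₕ = 0.24310489; term = 0.24310489²·(1 − 0.21964789)·2120000000/3119 = 31347.182.
County 2: Wₕ = 0.33503963; term = 0.33503963²·(1 − 0.02207460)·1980000000/432 = 503129.22.
County 5: Wₕ = 0.19939737; term = 0.19939737²·(1 − 0.09040955)·4300000000/1053 = 147681.08.
County 4: Wₕ = 0.22245810; term = 0.22245810²·(1 − 0.22687394)·1960000000/2948 = 25437.554.
Sum = 707595.04.

707600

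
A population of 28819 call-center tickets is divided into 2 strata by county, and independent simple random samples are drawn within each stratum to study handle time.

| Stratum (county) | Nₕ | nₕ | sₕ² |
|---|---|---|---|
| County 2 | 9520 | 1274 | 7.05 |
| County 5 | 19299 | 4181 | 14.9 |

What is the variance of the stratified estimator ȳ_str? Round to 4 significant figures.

0.001775

Var(ȳ_str) = Σₕ Wₕ²(1 − fₕ)sₕ²/nₕ with Wₕ = Nₕ/N, N = 28819.
County 2: Wₕ = 0.33033762; term = 0.33033762²·(1 − 0.13382353)·7.05/1274 = 5.2304873 × 10^-4.
County 5: Wₕ = 0.66966238; term = 0.66966238²·(1 − 0.21664335)·14.9/4181 = 0.0012519225.
Sum = 0.0017749712.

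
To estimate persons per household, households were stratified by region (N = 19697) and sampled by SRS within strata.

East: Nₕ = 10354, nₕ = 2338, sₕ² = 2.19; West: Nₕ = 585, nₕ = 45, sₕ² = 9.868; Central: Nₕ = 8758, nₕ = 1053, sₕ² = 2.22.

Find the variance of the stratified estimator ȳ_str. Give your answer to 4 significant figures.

Var(ȳ_str) = Σₕ Wₕ²(1 − fₕ)sₕ²/nₕ with Wₕ = Nₕ/N, N = 19697.
East: Wₕ = 0.52566381; term = 0.52566381²·(1 − 0.22580645)·2.19/2338 = 2.0038505 × 10^-4.
West: Wₕ = 0.02969995; term = 0.02969995²·(1 − 0.07692308)·9.868/45 = 1.7855256 × 10^-4.
Central: Wₕ = 0.44463624; term = 0.44463624²·(1 − 0.12023293)·2.22/1053 = 3.6669249 × 10^-4.
Sum = 7.456301 × 10^-4.

7.456 × 10^-4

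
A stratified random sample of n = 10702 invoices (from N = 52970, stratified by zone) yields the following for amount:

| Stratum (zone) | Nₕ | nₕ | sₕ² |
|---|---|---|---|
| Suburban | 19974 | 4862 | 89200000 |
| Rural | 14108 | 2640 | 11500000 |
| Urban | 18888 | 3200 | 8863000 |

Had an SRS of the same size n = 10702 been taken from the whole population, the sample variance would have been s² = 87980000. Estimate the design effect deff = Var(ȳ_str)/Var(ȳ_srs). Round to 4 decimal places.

Var(ȳ_str) = Σ Wₕ²(1−fₕ)sₕ²/nₕ with Wₕ = Nₕ/52970:
  Suburban: (19974/52970)²·(1−4862/19974)·89200000/4862 = 1973.6809
  Rural: (14108/52970)²·(1−2640/14108)·11500000/2640 = 251.18118
  Urban: (18888/52970)²·(1−3200/18888)·8863000/3200 = 292.499
  → Var(ȳ_str) = 2517.3611.
Var(ȳ_srs) = (1 − 10702/52970)·87980000/10702 = 6559.9531.
deff = 2517.3611 / 6559.9531 = 0.3837.

0.3837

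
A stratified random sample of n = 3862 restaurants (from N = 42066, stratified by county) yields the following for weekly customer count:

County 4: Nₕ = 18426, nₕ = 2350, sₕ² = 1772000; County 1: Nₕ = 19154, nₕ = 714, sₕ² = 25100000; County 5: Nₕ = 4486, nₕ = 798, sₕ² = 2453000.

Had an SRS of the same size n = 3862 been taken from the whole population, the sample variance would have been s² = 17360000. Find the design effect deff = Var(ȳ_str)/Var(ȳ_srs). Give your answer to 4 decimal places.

Var(ȳ_str) = Σ Wₕ²(1−fₕ)sₕ²/nₕ with Wₕ = Nₕ/42066:
  County 4: (18426/42066)²·(1−2350/18426)·1772000/2350 = 126.22416
  County 1: (19154/42066)²·(1−714/19154)·25100000/714 = 7016.7091
  County 5: (4486/42066)²·(1−798/4486)·2453000/798 = 28.739711
  → Var(ȳ_str) = 7171.673.
Var(ȳ_srs) = (1 − 3862/42066)·17360000/3862 = 4082.3954.
deff = 7171.673 / 4082.3954 = 1.7567.

1.7567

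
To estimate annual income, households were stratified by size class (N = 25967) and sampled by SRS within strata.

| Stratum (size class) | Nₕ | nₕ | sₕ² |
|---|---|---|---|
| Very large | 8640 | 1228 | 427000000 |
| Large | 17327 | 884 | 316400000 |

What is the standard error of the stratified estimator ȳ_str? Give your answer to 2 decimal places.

429.25

Var(ȳ_str) = Σₕ Wₕ²(1 − fₕ)sₕ²/nₕ with Wₕ = Nₕ/N, N = 25967.
Very large: Wₕ = 0.33273000; term = 0.33273000²·(1 − 0.14212963)·427000000/1228 = 33024.413.
Large: Wₕ = 0.66727000; term = 0.66727000²·(1 − 0.05101864)·316400000/884 = 151232.48.
Sum = 184256.89.
SE = √(184256.89) = 429.25.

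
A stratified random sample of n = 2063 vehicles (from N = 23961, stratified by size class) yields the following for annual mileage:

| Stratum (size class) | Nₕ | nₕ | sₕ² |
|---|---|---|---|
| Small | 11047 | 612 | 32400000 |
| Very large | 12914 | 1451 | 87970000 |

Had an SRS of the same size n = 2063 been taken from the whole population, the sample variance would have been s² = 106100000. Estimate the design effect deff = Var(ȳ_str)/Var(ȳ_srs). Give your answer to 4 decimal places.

0.5587

Var(ȳ_str) = Σ Wₕ²(1−fₕ)sₕ²/nₕ with Wₕ = Nₕ/23961:
  Small: (11047/23961)²·(1−612/11047)·32400000/612 = 10629.688
  Very large: (12914/23961)²·(1−1451/12914)·87970000/1451 = 15632.066
  → Var(ȳ_str) = 26261.754.
Var(ȳ_srs) = (1 − 2063/23961)·106100000/2063 = 47001.927.
deff = 26261.754 / 47001.927 = 0.5587.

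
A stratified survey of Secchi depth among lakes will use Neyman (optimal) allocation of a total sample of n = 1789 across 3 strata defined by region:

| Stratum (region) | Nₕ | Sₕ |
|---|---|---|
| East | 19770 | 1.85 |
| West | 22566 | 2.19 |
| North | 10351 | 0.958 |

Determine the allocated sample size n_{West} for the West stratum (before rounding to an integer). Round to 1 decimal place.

921.8

Neyman allocation: nₕ = n·NₕSₕ / Σⱼ NⱼSⱼ.
Σ NⱼSⱼ = 19770·1.85 + 22566·2.19 + 10351·0.958 = 95910.298.
n_{West} = 1789·22566·2.19 / 95910.298 = 921.8.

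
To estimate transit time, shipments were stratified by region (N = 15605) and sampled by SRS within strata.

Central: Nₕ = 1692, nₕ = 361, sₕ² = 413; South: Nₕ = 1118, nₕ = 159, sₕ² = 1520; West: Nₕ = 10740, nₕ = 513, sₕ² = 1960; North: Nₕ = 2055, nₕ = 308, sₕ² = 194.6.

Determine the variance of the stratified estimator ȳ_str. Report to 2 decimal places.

1.79

Var(ȳ_str) = Σₕ Wₕ²(1 − fₕ)sₕ²/nₕ with Wₕ = Nₕ/N, N = 15605.
Central: Wₕ = 0.10842679; term = 0.10842679²·(1 − 0.21335697)·413/361 = 0.010580196.
South: Wₕ = 0.07164370; term = 0.07164370²·(1 − 0.14221825)·1520/159 = 0.042090039.
West: Wₕ = 0.68824095; term = 0.68824095²·(1 − 0.04776536)·1960/513 = 1.7233111.
North: Wₕ = 0.13168856; term = 0.13168856²·(1 − 0.14987835)·194.6/308 = 0.0093147093.
Sum = 1.785296.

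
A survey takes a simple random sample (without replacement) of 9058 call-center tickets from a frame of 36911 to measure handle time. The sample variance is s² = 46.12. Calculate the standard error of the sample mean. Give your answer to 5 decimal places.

0.06198

Under SRS without replacement, Var(ȳ) = (1 − f)·s²/n with f = n/N = 9058/36911 = 0.24540110.
Var(ȳ) = (1 − 0.24540110)·46.12/9058 = 0.75459890·0.0050916317 = 0.0038421397.
SE(ȳ) = √(0.0038421397) = 0.06198.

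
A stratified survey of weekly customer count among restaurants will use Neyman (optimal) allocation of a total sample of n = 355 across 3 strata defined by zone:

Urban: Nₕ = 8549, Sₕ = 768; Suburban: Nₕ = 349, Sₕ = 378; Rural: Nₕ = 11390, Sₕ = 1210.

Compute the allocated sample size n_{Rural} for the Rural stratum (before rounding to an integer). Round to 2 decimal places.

238.90

Neyman allocation: nₕ = n·NₕSₕ / Σⱼ NⱼSⱼ.
Σ NⱼSⱼ = 8549·768 + 349·378 + 11390·1210 = 2.0479454 × 10^7.
n_{Rural} = 355·11390·1210 / (2.0479454 × 10^7) = 238.90.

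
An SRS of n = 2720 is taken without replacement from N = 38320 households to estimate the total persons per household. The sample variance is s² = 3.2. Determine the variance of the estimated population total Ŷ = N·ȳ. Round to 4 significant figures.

1.605 × 10^6

Var(Ŷ) = N²·Var(ȳ) = N²·(1 − n/N)·s²/n.
f = 2720/38320 = 0.07098121; Var(ȳ) = 0.92901879·3.2/2720 = 0.0010929633.
Var(Ŷ) = 38320² · 0.0010929633 = 1.6049318 × 10^6.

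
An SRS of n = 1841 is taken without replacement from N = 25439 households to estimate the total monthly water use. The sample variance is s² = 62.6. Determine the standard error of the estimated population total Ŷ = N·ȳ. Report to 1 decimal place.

Var(Ŷ) = N²·Var(ȳ) = N²·(1 − n/N)·s²/n.
f = 1841/25439 = 0.07236920; Var(ȳ) = 0.92763080·62.6/1841 = 0.031542471.
Var(Ŷ) = 25439² · 0.031542471 = 2.0412481 × 10^7.
SE(Ŷ) = √(2.0412481 × 10^7) = 4518.0.

4518.0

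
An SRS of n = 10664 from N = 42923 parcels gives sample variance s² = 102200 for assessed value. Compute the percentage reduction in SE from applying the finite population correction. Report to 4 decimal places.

13.3077

f = n/N = 10664/42923 = 0.24844489.
SE_no-fpc = √(s²/n) = 3.0957464; SE_fpc = √((1−f)s²/n) = 2.6837731.
Ratio = √(1−f) = 0.86692278. Reduction = 100·(1 − 0.86692278) = 13.3077%.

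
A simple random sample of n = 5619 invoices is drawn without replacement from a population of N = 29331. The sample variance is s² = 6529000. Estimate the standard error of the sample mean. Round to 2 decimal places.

Under SRS without replacement, Var(ȳ) = (1 − f)·s²/n with f = n/N = 5619/29331 = 0.19157206.
Var(ȳ) = (1 − 0.19157206)·6529000/5619 = 0.80842794·1161.9505 = 939.35327.
SE(ȳ) = √(939.35327) = 30.65.

30.65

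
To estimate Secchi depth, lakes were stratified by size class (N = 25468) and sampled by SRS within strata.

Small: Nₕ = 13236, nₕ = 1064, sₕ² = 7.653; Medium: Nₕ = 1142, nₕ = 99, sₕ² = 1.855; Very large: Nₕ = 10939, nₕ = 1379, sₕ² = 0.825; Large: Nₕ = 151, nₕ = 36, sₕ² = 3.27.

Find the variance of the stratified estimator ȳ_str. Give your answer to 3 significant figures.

Var(ȳ_str) = Σₕ Wₕ²(1 − fₕ)sₕ²/nₕ with Wₕ = Nₕ/N, N = 25468.
Small: Wₕ = 0.51971101; term = 0.51971101²·(1 − 0.08038682)·7.653/1064 = 0.0017865662.
Medium: Wₕ = 0.04484058; term = 0.04484058²·(1 − 0.08669002)·1.855/99 = 3.4408794 × 10^-5.
Very large: Wₕ = 0.42951940; term = 0.42951940²·(1 − 0.12606271)·0.825/1379 = 9.6457392 × 10^-5.
Large: Wₕ = 0.00592901; term = 0.00592901²·(1 − 0.23841060)·3.27/36 = 2.431814 × 10^-6.
Sum = 0.0019198642.

0.00192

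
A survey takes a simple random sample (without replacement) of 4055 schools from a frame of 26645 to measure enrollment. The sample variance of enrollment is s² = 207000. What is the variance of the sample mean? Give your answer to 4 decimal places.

43.2793

Under SRS without replacement, Var(ȳ) = (1 − f)·s²/n with f = n/N = 4055/26645 = 0.15218615.
Var(ȳ) = (1 − 0.15218615)·207000/4055 = 0.84781385·51.048089 = 43.279277.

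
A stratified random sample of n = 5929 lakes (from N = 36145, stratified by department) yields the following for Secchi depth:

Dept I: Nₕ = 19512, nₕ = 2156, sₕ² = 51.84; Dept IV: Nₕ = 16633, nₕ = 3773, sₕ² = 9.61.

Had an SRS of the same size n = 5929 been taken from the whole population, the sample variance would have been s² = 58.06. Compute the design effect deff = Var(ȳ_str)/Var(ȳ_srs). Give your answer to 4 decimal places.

0.8123

Var(ȳ_str) = Σ Wₕ²(1−fₕ)sₕ²/nₕ with Wₕ = Nₕ/36145:
  Dept I: (19512/36145)²·(1−2156/19512)·51.84/2156 = 0.006232628
  Dept IV: (16633/36145)²·(1−3773/16633)·9.61/3773 = 4.17015 × 10^-4
  → Var(ȳ_str) = 0.006649643.
Var(ȳ_srs) = (1 − 5929/36145)·58.06/5929 = 0.0081862372.
deff = 0.006649643 / 0.0081862372 = 0.8123.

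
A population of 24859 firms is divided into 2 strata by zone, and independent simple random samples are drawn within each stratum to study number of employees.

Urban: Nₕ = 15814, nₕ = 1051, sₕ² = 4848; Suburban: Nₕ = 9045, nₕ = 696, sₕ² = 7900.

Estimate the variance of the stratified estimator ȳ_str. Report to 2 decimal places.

Var(ȳ_str) = Σₕ Wₕ²(1 − fₕ)sₕ²/nₕ with Wₕ = Nₕ/N, N = 24859.
Urban: Wₕ = 0.63614787; term = 0.63614787²·(1 − 0.06646010)·4848/1051 = 1.7426451.
Suburban: Wₕ = 0.36385213; term = 0.36385213²·(1 − 0.07694859)·7900/696 = 1.3870547.
Sum = 3.1296998.

3.13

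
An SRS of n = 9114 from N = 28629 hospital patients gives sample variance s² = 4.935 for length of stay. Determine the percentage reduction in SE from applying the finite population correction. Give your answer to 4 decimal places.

17.4378

f = n/N = 9114/28629 = 0.31834853.
SE_no-fpc = √(s²/n) = 0.023269608; SE_fpc = √((1−f)s²/n) = 0.019211897.
Ratio = √(1−f) = 0.82562187. Reduction = 100·(1 − 0.82562187) = 17.4378%.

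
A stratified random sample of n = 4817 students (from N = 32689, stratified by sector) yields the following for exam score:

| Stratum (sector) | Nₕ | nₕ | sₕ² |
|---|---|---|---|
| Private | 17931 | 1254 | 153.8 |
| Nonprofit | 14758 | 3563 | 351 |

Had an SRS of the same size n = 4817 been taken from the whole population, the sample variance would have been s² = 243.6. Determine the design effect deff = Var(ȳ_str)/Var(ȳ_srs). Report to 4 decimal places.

Var(ȳ_str) = Σ Wₕ²(1−fₕ)sₕ²/nₕ with Wₕ = Nₕ/32689:
  Private: (17931/32689)²·(1−1254/17931)·153.8/1254 = 0.034322425
  Nonprofit: (14758/32689)²·(1−3563/14758)·351/3563 = 0.015231393
  → Var(ȳ_str) = 0.049553818.
Var(ȳ_srs) = (1 − 4817/32689)·243.6/4817 = 0.043118847.
deff = 0.049553818 / 0.043118847 = 1.1492.

1.1492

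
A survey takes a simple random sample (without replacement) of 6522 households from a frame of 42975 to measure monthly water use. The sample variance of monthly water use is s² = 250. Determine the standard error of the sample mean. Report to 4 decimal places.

Under SRS without replacement, Var(ȳ) = (1 − f)·s²/n with f = n/N = 6522/42975 = 0.15176265.
Var(ȳ) = (1 − 0.15176265)·250/6522 = 0.84823735·0.0383318 = 0.032514464.
SE(ȳ) = √(0.032514464) = 0.1803.

0.1803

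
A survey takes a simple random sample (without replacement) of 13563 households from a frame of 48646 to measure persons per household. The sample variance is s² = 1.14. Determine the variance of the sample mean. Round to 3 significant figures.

6.06 × 10^-5

Under SRS without replacement, Var(ȳ) = (1 − f)·s²/n with f = n/N = 13563/48646 = 0.27881018.
Var(ȳ) = (1 − 0.27881018)·1.14/13563 = 0.72118982·8.4052201 × 10^-5 = 6.0617592 × 10^-5.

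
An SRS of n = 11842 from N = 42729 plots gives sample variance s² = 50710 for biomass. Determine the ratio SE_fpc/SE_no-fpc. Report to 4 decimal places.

0.8502

f = n/N = 11842/42729 = 0.27714199.
SE_no-fpc = √(s²/n) = 2.0693516; SE_fpc = √((1−f)s²/n) = 1.7593846.
Ratio = √(1−f) = 0.85021057.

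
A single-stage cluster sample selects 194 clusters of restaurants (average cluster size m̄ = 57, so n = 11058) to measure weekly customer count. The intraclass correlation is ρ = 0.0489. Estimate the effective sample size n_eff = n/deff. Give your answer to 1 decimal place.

deff = 1 + (57 − 1)·0.0489 = 1 + 2.7384 = 3.7384.
n_eff = 11058 / 3.7384 = 2957.9.

2957.9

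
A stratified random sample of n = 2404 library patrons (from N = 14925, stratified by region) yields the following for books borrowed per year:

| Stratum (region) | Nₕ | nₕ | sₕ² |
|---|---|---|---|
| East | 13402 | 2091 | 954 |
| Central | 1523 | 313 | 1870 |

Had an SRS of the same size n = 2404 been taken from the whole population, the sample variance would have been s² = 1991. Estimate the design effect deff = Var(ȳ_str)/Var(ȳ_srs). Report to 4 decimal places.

Var(ȳ_str) = Σ Wₕ²(1−fₕ)sₕ²/nₕ with Wₕ = Nₕ/14925:
  East: (13402/14925)²·(1−2091/13402)·954/2091 = 0.31048189
  Central: (1523/14925)²·(1−313/1523)·1870/313 = 0.049425818
  → Var(ȳ_str) = 0.35990771.
Var(ȳ_srs) = (1 − 2404/14925)·1991/2404 = 0.69480266.
deff = 0.35990771 / 0.69480266 = 0.5180.

0.5180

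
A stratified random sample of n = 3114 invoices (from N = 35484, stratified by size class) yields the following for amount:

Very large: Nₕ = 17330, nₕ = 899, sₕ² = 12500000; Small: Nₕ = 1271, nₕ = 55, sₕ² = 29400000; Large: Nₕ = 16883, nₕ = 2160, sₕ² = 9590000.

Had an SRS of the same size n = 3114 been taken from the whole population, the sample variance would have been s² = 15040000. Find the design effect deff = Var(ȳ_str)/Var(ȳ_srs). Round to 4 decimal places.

1.0615

Var(ȳ_str) = Σ Wₕ²(1−fₕ)sₕ²/nₕ with Wₕ = Nₕ/35484:
  Very large: (17330/35484)²·(1−899/17330)·12500000/899 = 3144.472
  Small: (1271/35484)²·(1−55/1271)·29400000/55 = 656.14319
  Large: (16883/35484)²·(1−2160/16883)·9590000/2160 = 876.48734
  → Var(ȳ_str) = 4677.1025.
Var(ȳ_srs) = (1 − 3114/35484)·15040000/3114 = 4405.9479.
deff = 4677.1025 / 4405.9479 = 1.0615.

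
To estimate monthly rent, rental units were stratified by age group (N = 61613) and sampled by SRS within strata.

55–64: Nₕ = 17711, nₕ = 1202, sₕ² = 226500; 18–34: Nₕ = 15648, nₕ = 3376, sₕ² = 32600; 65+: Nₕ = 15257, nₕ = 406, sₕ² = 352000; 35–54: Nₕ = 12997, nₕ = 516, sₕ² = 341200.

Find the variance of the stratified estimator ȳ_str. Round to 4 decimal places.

Var(ȳ_str) = Σₕ Wₕ²(1 − fₕ)sₕ²/nₕ with Wₕ = Nₕ/N, N = 61613.
55–64: Wₕ = 0.28745557; term = 0.28745557²·(1 − 0.06786743)·226500/1202 = 14.513858.
18–34: Wₕ = 0.25397238; term = 0.25397238²·(1 − 0.21574642)·32600/3376 = 0.48847758.
65+: Wₕ = 0.24762631; term = 0.24762631²·(1 − 0.02661074)·352000/406 = 51.748381.
35–54: Wₕ = 0.21094574; term = 0.21094574²·(1 − 0.03970147)·341200/516 = 28.255768.
Sum = 95.006485.

95.0065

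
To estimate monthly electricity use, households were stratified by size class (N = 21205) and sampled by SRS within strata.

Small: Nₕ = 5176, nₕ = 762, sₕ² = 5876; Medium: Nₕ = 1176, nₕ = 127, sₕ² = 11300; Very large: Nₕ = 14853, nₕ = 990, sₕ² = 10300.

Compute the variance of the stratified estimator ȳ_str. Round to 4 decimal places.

5.4002

Var(ȳ_str) = Σₕ Wₕ²(1 − fₕ)sₕ²/nₕ with Wₕ = Nₕ/N, N = 21205.
Small: Wₕ = 0.24409337; term = 0.24409337²·(1 − 0.14721793)·5876/762 = 0.39181121.
Medium: Wₕ = 0.05545862; term = 0.05545862²·(1 − 0.10799320)·11300/127 = 0.24410742.
Very large: Wₕ = 0.70044801; term = 0.70044801²·(1 − 0.06665320)·10300/990 = 4.7642756.
Sum = 5.4001942.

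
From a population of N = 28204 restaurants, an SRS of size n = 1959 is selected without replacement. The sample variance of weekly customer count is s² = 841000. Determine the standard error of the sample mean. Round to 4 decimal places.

19.9871

Under SRS without replacement, Var(ȳ) = (1 − f)·s²/n with f = n/N = 1959/28204 = 0.06945823.
Var(ȳ) = (1 − 0.06945823)·841000/1959 = 0.93054177·429.30066 = 399.4822.
SE(ȳ) = √(399.4822) = 19.9871.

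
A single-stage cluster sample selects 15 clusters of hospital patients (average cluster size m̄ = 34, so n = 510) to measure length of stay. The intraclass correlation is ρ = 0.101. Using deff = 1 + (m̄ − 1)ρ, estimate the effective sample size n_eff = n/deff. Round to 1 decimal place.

deff = 1 + (34 − 1)·0.101 = 1 + 3.333 = 4.333.
n_eff = 510 / 4.333 = 117.7.

117.7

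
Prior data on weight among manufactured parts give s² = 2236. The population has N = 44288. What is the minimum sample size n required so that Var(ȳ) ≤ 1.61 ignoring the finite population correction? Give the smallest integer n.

Without fpc, n₀ = s²/D = 2236/1.61 = 1388.8199.
Rounding up, n = 1389.

1389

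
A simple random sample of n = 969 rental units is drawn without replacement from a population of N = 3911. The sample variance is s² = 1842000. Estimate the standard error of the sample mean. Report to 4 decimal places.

Under SRS without replacement, Var(ȳ) = (1 − f)·s²/n with f = n/N = 969/3911 = 0.24776272.
Var(ȳ) = (1 − 0.24776272)·1842000/969 = 0.75223728·1900.9288 = 1429.9495.
SE(ȳ) = √(1429.9495) = 37.8147.

37.8147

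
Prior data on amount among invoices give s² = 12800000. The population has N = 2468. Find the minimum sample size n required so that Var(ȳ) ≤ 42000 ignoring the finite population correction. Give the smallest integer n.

305

Without fpc, n₀ = s²/D = 12800000/42000 = 304.7619.
Rounding up, n = 305.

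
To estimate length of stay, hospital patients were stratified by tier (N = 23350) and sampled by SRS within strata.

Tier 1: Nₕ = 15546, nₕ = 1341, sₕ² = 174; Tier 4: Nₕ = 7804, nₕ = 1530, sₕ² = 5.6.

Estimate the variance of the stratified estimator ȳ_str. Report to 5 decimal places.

0.05288

Var(ȳ_str) = Σₕ Wₕ²(1 − fₕ)sₕ²/nₕ with Wₕ = Nₕ/N, N = 23350.
Tier 1: Wₕ = 0.66578158; term = 0.66578158²·(1 − 0.08626013)·174/1341 = 0.0525541.
Tier 4: Wₕ = 0.33421842; term = 0.33421842²·(1 − 0.19605331)·5.6/1530 = 3.2868857 × 10^-4.
Sum = 0.052882789.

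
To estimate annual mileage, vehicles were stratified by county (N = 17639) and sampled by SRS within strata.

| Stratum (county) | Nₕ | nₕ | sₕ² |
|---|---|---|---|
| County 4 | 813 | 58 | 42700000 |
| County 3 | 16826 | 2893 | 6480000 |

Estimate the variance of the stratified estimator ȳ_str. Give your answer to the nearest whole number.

3140

Var(ȳ_str) = Σₕ Wₕ²(1 − fₕ)sₕ²/nₕ with Wₕ = Nₕ/N, N = 17639.
County 4: Wₕ = 0.04609105; term = 0.04609105²·(1 − 0.07134071)·42700000/58 = 1452.4108.
County 3: Wₕ = 0.95390895; term = 0.95390895²·(1 − 0.17193629)·6480000/2893 = 1687.7347.
Sum = 3140.1455.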